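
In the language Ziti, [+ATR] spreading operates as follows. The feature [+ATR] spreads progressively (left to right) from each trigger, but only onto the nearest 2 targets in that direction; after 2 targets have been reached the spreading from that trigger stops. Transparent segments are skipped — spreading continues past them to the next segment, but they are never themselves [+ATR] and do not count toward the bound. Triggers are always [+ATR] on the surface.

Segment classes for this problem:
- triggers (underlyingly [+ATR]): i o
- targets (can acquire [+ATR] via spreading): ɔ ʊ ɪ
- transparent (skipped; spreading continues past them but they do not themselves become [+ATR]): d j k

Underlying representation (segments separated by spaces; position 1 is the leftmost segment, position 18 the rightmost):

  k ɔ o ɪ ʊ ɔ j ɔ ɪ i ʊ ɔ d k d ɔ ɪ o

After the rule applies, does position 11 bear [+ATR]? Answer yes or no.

yes

From /o/ at 3 rightward: 4 /ɪ/ → [+ATR]; 5 /ʊ/ → [+ATR]; bound reached.
From /i/ at 10 rightward: 11 /ʊ/ → [+ATR]; 12 /ɔ/ → [+ATR]; bound reached.
From /o/ at 18 rightward: word edge.
Targets with no active source: positions 2 6 8 9 16 17 stay [-ATR].
[+ATR] positions on the surface: 3 4 5 10 11 12 18.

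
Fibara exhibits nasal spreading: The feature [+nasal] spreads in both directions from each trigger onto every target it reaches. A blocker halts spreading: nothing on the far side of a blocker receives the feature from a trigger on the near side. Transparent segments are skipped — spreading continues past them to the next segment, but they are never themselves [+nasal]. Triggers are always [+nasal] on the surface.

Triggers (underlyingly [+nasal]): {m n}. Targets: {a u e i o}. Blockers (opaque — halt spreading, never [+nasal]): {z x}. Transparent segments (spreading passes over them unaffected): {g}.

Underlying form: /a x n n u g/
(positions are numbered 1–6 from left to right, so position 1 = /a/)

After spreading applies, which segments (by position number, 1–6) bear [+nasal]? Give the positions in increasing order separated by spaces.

3 4 5

From /n/ at 3 rightward: 4 /n/ is itself a trigger — this domain ends here.
From /n/ at 3 leftward: 2 /x/ blocks.
From /n/ at 4 rightward: 5 /u/ → [+nasal]; 6 /g/ transparent; word edge.
From /n/ at 4 leftward: 3 /n/ is itself a trigger — this domain ends here.
Target with no active source: position 1 stays [-nasal].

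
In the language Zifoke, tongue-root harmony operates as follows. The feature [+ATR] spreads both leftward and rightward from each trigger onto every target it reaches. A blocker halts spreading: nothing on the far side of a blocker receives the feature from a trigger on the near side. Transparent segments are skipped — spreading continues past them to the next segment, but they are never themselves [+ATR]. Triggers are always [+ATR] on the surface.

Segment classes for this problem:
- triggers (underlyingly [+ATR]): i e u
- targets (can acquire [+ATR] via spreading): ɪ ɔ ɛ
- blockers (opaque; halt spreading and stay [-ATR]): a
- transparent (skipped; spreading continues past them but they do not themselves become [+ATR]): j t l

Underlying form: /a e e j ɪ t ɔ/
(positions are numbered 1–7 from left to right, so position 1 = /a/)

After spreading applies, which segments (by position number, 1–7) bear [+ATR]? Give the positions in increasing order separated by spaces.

From /e/ at 2 rightward: 3 /e/ is itself a trigger — this domain ends here.
From /e/ at 2 leftward: 1 /a/ blocks.
From /e/ at 3 rightward: 4 /j/ transparent; 5 /ɪ/ → [+ATR]; 6 /t/ transparent; 7 /ɔ/ → [+ATR]; word edge.
From /e/ at 3 leftward: 2 /e/ is itself a trigger — this domain ends here.

2 3 5 7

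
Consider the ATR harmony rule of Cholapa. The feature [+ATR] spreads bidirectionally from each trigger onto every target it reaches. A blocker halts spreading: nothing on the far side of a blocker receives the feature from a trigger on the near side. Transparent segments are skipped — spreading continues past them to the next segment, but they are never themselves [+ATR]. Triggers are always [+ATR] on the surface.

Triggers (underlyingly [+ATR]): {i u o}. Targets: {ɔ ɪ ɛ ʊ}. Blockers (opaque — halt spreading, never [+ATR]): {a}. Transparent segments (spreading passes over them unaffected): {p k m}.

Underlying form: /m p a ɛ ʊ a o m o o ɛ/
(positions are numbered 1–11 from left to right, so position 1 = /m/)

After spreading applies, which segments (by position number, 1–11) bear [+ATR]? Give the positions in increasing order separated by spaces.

From /o/ at 7 rightward: 8 /m/ transparent; 9 /o/ is itself a trigger — this domain ends here.
From /o/ at 7 leftward: 6 /a/ blocks.
From /o/ at 9 rightward: 10 /o/ is itself a trigger — this domain ends here.
From /o/ at 9 leftward: 8 /m/ transparent; 7 /o/ is itself a trigger — this domain ends here.
From /o/ at 10 rightward: 11 /ɛ/ → [+ATR]; word edge.
From /o/ at 10 leftward: 9 /o/ is itself a trigger — this domain ends here.
Targets with no active source: positions 4 5 stay [-ATR].

7 9 10 11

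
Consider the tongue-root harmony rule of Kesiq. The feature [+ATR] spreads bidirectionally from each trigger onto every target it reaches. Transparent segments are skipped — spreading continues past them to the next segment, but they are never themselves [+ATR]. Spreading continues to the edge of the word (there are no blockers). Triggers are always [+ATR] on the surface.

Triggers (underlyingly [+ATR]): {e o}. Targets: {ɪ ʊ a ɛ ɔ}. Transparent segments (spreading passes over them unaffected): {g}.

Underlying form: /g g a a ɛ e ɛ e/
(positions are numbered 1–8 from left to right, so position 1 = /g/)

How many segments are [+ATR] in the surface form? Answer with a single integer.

From /e/ at 6 rightward: 7 /ɛ/ → [+ATR]; 8 /e/ is itself a trigger — this domain ends here.
From /e/ at 6 leftward: 5 /ɛ/ → [+ATR]; 4 /a/ → [+ATR]; 3 /a/ → [+ATR]; 2 /g/ transparent; 1 /g/ transparent; word edge.
From /e/ at 8 rightward: word edge.
From /e/ at 8 leftward: 7 /ɛ/ → [+ATR]; 6 /e/ is itself a trigger — this domain ends here.
[+ATR] positions on the surface: 3 4 5 6 7 8.

6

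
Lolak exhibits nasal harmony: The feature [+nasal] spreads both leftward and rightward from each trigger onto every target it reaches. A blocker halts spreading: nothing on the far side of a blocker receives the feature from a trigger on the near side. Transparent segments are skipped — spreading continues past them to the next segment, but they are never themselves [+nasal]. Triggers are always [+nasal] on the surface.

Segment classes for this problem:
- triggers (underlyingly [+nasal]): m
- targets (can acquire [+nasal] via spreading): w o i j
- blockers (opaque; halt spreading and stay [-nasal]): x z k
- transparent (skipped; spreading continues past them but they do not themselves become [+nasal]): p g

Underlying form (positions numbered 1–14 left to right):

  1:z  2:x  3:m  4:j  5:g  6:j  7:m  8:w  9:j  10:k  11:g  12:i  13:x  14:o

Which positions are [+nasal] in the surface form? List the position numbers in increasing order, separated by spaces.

From /m/ at 3 rightward: 4 /j/ → [+nasal]; 5 /g/ transparent; 6 /j/ → [+nasal]; 7 /m/ is itself a trigger — this domain ends here.
From /m/ at 3 leftward: 2 /x/ blocks.
From /m/ at 7 rightward: 8 /w/ → [+nasal]; 9 /j/ → [+nasal]; 10 /k/ blocks.
From /m/ at 7 leftward: 6 /j/ → [+nasal]; 5 /g/ transparent; 4 /j/ → [+nasal]; 3 /m/ is itself a trigger — this domain ends here.
Targets with no active source: positions 12 14 stay [-nasal].

3 4 6 7 8 9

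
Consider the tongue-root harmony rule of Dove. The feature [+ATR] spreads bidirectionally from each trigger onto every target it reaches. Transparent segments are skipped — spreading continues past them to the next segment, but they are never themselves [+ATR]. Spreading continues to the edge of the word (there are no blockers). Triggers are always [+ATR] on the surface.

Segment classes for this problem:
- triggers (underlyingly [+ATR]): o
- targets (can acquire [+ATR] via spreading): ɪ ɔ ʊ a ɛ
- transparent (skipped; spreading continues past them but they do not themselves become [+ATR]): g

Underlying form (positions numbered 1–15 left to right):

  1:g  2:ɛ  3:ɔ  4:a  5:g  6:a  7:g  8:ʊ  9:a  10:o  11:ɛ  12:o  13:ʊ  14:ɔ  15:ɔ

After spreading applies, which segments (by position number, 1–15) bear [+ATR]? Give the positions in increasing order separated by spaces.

2 3 4 6 8 9 10 11 12 13 14 15

From /o/ at 10 rightward: 11 /ɛ/ → [+ATR]; 12 /o/ is itself a trigger — this domain ends here.
From /o/ at 10 leftward: 9 /a/ → [+ATR]; 8 /ʊ/ → [+ATR]; 7 /g/ transparent; 6 /a/ → [+ATR]; 5 /g/ transparent; 4 /a/ → [+ATR]; 3 /ɔ/ → [+ATR]; 2 /ɛ/ → [+ATR]; 1 /g/ transparent; word edge.
From /o/ at 12 rightward: 13 /ʊ/ → [+ATR]; 14 /ɔ/ → [+ATR]; 15 /ɔ/ → [+ATR]; word edge.
From /o/ at 12 leftward: 11 /ɛ/ → [+ATR]; 10 /o/ is itself a trigger — this domain ends here.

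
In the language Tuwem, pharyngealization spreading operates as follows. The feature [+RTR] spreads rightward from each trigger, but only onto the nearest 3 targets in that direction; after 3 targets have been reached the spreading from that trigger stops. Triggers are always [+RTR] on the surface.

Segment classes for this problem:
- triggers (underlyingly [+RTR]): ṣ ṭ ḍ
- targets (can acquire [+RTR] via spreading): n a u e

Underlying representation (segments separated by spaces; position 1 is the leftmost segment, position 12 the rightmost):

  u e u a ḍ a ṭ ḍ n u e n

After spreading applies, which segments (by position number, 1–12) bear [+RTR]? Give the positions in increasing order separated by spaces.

5 6 7 8 9 10 11

From /ḍ/ at 5 rightward: 6 /a/ → [+RTR]; 7 /ṭ/ is itself a trigger — this domain ends here.
From /ṭ/ at 7 rightward: 8 /ḍ/ is itself a trigger — this domain ends here.
From /ḍ/ at 8 rightward: 9 /n/ → [+RTR]; 10 /u/ → [+RTR]; 11 /e/ → [+RTR]; bound reached.
Targets with no active source: positions 1 2 3 4 12 stay [-emphatic].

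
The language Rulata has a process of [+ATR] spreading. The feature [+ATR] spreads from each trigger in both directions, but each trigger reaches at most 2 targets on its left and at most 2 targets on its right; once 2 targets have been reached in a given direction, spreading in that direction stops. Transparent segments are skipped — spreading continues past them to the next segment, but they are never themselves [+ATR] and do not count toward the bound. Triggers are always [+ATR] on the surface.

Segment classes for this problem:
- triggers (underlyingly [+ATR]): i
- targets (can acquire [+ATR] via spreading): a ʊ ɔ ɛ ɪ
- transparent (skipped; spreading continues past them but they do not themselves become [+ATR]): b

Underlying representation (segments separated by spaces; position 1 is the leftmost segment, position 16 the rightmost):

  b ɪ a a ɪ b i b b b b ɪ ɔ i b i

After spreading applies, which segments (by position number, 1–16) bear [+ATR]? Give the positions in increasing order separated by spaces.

4 5 7 12 13 14 16

From /i/ at 7 rightward: 8 /b/ transparent; 9 /b/ transparent; 10 /b/ transparent; 11 /b/ transparent; 12 /ɪ/ → [+ATR]; 13 /ɔ/ → [+ATR]; bound reached.
From /i/ at 7 leftward: 6 /b/ transparent; 5 /ɪ/ → [+ATR]; 4 /a/ → [+ATR]; bound reached.
From /i/ at 14 rightward: 15 /b/ transparent; 16 /i/ is itself a trigger — this domain ends here.
From /i/ at 14 leftward: 13 /ɔ/ → [+ATR]; 12 /ɪ/ → [+ATR]; bound reached.
From /i/ at 16 rightward: word edge.
From /i/ at 16 leftward: 15 /b/ transparent; 14 /i/ is itself a trigger — this domain ends here.
Targets with no active source: positions 2 3 stay [-ATR].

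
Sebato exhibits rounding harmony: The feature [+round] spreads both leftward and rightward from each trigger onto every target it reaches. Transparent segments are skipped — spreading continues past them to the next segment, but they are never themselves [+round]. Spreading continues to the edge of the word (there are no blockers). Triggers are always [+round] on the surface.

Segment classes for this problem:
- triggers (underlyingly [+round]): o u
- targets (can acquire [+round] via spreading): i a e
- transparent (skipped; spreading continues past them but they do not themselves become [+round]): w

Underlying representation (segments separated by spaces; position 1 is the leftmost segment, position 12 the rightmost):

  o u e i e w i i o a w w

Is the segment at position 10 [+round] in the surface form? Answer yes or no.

yes

From /o/ at 1 rightward: 2 /u/ is itself a trigger — this domain ends here.
From /o/ at 1 leftward: word edge.
From /u/ at 2 rightward: 3 /e/ → [+round]; 4 /i/ → [+round]; 5 /e/ → [+round]; 6 /w/ transparent; 7 /i/ → [+round]; 8 /i/ → [+round]; 9 /o/ is itself a trigger — this domain ends here.
From /u/ at 2 leftward: 1 /o/ is itself a trigger — this domain ends here.
From /o/ at 9 rightward: 10 /a/ → [+round]; 11 /w/ transparent; 12 /w/ transparent; word edge.
From /o/ at 9 leftward: 8 /i/ → [+round]; 7 /i/ → [+round]; 6 /w/ transparent; 5 /e/ → [+round]; 4 /i/ → [+round]; 3 /e/ → [+round]; 2 /u/ is itself a trigger — this domain ends here.
[+round] positions on the surface: 1 2 3 4 5 7 8 9 10.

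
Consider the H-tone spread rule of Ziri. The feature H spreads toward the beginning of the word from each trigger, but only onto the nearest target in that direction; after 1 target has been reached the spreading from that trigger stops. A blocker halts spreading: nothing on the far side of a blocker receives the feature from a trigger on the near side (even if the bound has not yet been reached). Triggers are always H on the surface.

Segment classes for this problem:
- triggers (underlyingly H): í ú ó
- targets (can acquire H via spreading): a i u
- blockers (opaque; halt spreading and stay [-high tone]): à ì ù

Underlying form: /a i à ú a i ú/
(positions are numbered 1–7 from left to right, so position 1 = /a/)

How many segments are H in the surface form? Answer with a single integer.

3

From /ú/ at 4 leftward: 3 /à/ blocks.
From /ú/ at 7 leftward: 6 /i/ → H; bound reached.
Targets with no active source: positions 1 2 5 stay [-high tone].
H positions on the surface: 4 6 7.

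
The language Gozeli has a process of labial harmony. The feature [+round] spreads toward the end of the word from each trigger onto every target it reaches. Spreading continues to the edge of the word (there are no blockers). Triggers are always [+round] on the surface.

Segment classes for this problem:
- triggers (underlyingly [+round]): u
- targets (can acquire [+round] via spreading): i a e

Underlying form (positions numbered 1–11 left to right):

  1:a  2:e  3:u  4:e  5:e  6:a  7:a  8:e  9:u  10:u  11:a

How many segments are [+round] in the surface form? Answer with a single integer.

From /u/ at 3 rightward: 4 /e/ → [+round]; 5 /e/ → [+round]; 6 /a/ → [+round]; 7 /a/ → [+round]; 8 /e/ → [+round]; 9 /u/ is itself a trigger — this domain ends here.
From /u/ at 9 rightward: 10 /u/ is itself a trigger — this domain ends here.
From /u/ at 10 rightward: 11 /a/ → [+round]; word edge.
Targets with no active source: positions 1 2 stay [-round].
[+round] positions on the surface: 3 4 5 6 7 8 9 10 11.

9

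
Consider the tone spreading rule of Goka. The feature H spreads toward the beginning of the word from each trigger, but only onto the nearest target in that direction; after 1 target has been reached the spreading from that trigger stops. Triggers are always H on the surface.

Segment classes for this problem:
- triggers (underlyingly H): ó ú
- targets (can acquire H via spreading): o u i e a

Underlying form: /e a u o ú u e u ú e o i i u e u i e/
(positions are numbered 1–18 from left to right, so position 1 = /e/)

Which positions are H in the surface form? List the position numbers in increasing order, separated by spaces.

From /ú/ at 5 leftward: 4 /o/ → H; bound reached.
From /ú/ at 9 leftward: 8 /u/ → H; bound reached.
Targets with no active source: positions 1 2 3 6 7 10 11 12 13 14 15 16 17 18 stay [-high tone].

4 5 8 9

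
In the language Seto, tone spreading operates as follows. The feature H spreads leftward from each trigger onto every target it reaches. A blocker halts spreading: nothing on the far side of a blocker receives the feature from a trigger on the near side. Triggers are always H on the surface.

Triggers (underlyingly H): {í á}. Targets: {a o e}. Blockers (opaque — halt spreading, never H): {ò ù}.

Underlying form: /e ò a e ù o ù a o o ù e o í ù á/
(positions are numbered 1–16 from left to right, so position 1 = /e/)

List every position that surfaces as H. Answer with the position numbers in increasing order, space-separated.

From /í/ at 14 leftward: 13 /o/ → H; 12 /e/ → H; 11 /ù/ blocks.
From /á/ at 16 leftward: 15 /ù/ blocks.
Targets with no active source: positions 1 3 4 6 8 9 10 stay [-high tone].

12 13 14 16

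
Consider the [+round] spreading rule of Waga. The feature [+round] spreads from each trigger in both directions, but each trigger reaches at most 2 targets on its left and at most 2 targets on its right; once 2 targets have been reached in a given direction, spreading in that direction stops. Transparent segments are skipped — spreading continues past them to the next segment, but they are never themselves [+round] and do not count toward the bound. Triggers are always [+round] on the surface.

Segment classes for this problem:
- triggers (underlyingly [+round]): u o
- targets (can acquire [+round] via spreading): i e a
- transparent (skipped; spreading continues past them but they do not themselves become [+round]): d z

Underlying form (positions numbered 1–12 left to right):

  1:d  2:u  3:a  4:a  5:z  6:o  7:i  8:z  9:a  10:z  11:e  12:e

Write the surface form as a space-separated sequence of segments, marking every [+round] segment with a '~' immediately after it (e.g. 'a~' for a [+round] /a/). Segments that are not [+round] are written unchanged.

From /u/ at 2 rightward: 3 /a/ → [+round]; 4 /a/ → [+round]; bound reached.
From /u/ at 2 leftward: 1 /d/ transparent; word edge.
From /o/ at 6 rightward: 7 /i/ → [+round]; 8 /z/ transparent; 9 /a/ → [+round]; bound reached.
From /o/ at 6 leftward: 5 /z/ transparent; 4 /a/ → [+round]; 3 /a/ → [+round]; bound reached.
Targets with no active source: positions 11 12 stay [-round].
[+round] positions on the surface: 2 3 4 6 7 9.

d u~ a~ a~ z o~ i~ z a~ z e e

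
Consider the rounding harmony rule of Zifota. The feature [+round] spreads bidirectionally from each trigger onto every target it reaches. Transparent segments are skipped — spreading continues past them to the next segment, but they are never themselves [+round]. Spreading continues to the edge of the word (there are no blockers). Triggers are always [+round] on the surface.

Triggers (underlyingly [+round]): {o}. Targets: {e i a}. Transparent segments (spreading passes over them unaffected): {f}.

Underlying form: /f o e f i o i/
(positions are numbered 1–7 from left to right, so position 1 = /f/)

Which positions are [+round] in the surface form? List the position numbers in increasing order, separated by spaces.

From /o/ at 2 rightward: 3 /e/ → [+round]; 4 /f/ transparent; 5 /i/ → [+round]; 6 /o/ is itself a trigger — this domain ends here.
From /o/ at 2 leftward: 1 /f/ transparent; word edge.
From /o/ at 6 rightward: 7 /i/ → [+round]; word edge.
From /o/ at 6 leftward: 5 /i/ → [+round]; 4 /f/ transparent; 3 /e/ → [+round]; 2 /o/ is itself a trigger — this domain ends here.

2 3 5 6 7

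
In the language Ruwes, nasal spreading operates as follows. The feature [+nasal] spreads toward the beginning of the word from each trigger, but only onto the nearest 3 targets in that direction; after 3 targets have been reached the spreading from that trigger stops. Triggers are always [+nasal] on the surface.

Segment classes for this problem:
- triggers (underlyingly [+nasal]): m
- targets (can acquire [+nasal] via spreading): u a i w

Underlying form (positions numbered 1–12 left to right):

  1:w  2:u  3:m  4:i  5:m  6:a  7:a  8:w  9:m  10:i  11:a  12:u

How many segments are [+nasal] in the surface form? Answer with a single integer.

From /m/ at 3 leftward: 2 /u/ → [+nasal]; 1 /w/ → [+nasal]; word edge.
From /m/ at 5 leftward: 4 /i/ → [+nasal]; 3 /m/ is itself a trigger — this domain ends here.
From /m/ at 9 leftward: 8 /w/ → [+nasal]; 7 /a/ → [+nasal]; 6 /a/ → [+nasal]; bound reached.
Targets with no active source: positions 10 11 12 stay [-nasal].
[+nasal] positions on the surface: 1 2 3 4 5 6 7 8 9.

9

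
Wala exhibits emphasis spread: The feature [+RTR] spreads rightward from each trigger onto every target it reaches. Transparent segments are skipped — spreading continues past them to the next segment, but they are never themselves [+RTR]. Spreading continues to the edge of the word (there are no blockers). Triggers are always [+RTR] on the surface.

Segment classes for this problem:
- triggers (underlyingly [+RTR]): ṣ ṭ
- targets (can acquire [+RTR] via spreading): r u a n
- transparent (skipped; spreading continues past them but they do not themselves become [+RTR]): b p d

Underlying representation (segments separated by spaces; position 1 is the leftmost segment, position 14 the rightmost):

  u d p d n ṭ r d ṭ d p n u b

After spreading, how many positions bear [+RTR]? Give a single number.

5

From /ṭ/ at 6 rightward: 7 /r/ → [+RTR]; 8 /d/ transparent; 9 /ṭ/ is itself a trigger — this domain ends here.
From /ṭ/ at 9 rightward: 10 /d/ transparent; 11 /p/ transparent; 12 /n/ → [+RTR]; 13 /u/ → [+RTR]; 14 /b/ transparent; word edge.
Targets with no active source: positions 1 5 stay [-emphatic].
[+RTR] positions on the surface: 6 7 9 12 13.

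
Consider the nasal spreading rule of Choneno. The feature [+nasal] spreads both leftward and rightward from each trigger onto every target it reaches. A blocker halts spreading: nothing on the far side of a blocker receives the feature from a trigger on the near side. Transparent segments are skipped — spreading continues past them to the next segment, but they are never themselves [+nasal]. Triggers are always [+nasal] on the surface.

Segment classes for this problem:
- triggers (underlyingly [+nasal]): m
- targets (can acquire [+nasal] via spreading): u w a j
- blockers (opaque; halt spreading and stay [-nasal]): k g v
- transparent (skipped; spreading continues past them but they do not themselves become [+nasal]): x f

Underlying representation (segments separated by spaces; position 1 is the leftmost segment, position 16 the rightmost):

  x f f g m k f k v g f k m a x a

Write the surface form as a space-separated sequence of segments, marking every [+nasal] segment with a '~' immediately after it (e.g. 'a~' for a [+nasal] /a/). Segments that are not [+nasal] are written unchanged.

x f f g m~ k f k v g f k m~ a~ x a~

From /m/ at 5 rightward: 6 /k/ blocks.
From /m/ at 5 leftward: 4 /g/ blocks.
From /m/ at 13 rightward: 14 /a/ → [+nasal]; 15 /x/ transparent; 16 /a/ → [+nasal]; word edge.
From /m/ at 13 leftward: 12 /k/ blocks.
[+nasal] positions on the surface: 5 13 14 16.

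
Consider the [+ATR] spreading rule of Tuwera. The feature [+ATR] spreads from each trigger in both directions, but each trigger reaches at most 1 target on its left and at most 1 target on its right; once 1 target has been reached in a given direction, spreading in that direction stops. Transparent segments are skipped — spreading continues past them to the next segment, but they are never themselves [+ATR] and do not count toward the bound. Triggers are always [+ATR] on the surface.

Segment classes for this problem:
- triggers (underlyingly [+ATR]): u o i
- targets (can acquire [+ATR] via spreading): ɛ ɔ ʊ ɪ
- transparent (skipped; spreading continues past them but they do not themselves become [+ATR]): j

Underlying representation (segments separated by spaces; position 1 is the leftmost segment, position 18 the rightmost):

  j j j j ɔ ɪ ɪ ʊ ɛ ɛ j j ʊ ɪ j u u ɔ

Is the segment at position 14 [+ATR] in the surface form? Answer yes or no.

From /u/ at 16 rightward: 17 /u/ is itself a trigger — this domain ends here.
From /u/ at 16 leftward: 15 /j/ transparent; 14 /ɪ/ → [+ATR]; bound reached.
From /u/ at 17 rightward: 18 /ɔ/ → [+ATR]; bound reached.
From /u/ at 17 leftward: 16 /u/ is itself a trigger — this domain ends here.
Targets with no active source: positions 5 6 7 8 9 10 13 stay [-ATR].
[+ATR] positions on the surface: 14 16 17 18.

yes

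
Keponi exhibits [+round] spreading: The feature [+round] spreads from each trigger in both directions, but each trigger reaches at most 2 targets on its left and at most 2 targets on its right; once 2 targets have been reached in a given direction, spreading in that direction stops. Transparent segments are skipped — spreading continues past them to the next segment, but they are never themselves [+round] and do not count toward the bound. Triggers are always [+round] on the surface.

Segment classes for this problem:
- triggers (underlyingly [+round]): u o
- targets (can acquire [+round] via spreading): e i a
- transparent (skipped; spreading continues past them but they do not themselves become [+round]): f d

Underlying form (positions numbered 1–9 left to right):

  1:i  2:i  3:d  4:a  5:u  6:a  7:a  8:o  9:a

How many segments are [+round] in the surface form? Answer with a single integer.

7

From /u/ at 5 rightward: 6 /a/ → [+round]; 7 /a/ → [+round]; bound reached.
From /u/ at 5 leftward: 4 /a/ → [+round]; 3 /d/ transparent; 2 /i/ → [+round]; bound reached.
From /o/ at 8 rightward: 9 /a/ → [+round]; word edge.
From /o/ at 8 leftward: 7 /a/ → [+round]; 6 /a/ → [+round]; bound reached.
Target with no active source: position 1 stays [-round].
[+round] positions on the surface: 2 4 5 6 7 8 9.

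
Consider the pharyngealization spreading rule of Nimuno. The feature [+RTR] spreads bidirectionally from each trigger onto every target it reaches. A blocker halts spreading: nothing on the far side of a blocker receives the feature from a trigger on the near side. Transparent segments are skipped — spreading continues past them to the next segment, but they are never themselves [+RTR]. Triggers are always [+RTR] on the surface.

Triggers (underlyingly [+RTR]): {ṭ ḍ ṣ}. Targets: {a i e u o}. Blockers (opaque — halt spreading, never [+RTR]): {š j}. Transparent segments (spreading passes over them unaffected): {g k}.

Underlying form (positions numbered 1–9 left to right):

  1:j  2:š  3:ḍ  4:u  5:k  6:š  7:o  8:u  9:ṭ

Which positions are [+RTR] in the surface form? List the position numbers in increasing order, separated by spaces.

From /ḍ/ at 3 rightward: 4 /u/ → [+RTR]; 5 /k/ transparent; 6 /š/ blocks.
From /ḍ/ at 3 leftward: 2 /š/ blocks.
From /ṭ/ at 9 rightward: word edge.
From /ṭ/ at 9 leftward: 8 /u/ → [+RTR]; 7 /o/ → [+RTR]; 6 /š/ blocks.

3 4 7 8 9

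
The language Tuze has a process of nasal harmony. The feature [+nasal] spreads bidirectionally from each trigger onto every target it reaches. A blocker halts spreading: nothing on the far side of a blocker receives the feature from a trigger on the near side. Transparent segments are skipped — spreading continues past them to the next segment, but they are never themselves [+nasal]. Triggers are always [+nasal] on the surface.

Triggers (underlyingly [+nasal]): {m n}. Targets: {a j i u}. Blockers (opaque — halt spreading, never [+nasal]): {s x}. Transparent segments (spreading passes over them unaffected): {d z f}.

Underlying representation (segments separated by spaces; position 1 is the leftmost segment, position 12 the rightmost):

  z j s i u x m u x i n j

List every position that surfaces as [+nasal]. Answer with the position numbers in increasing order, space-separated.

From /m/ at 7 rightward: 8 /u/ → [+nasal]; 9 /x/ blocks.
From /m/ at 7 leftward: 6 /x/ blocks.
From /n/ at 11 rightward: 12 /j/ → [+nasal]; word edge.
From /n/ at 11 leftward: 10 /i/ → [+nasal]; 9 /x/ blocks.
Targets with no active source: positions 2 4 5 stay [-nasal].

7 8 10 11 12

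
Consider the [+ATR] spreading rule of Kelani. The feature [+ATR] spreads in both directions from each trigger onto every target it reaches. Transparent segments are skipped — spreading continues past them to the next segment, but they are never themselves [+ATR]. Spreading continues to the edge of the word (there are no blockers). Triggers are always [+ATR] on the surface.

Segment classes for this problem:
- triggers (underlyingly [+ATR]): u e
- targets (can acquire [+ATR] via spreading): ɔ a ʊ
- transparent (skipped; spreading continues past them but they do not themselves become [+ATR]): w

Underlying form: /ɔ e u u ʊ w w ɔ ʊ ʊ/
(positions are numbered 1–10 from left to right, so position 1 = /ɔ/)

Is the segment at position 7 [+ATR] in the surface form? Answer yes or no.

From /e/ at 2 rightward: 3 /u/ is itself a trigger — this domain ends here.
From /e/ at 2 leftward: 1 /ɔ/ → [+ATR]; word edge.
From /u/ at 3 rightward: 4 /u/ is itself a trigger — this domain ends here.
From /u/ at 3 leftward: 2 /e/ is itself a trigger — this domain ends here.
From /u/ at 4 rightward: 5 /ʊ/ → [+ATR]; 6 /w/ transparent; 7 /w/ transparent; 8 /ɔ/ → [+ATR]; 9 /ʊ/ → [+ATR]; 10 /ʊ/ → [+ATR]; word edge.
From /u/ at 4 leftward: 3 /u/ is itself a trigger — this domain ends here.
[+ATR] positions on the surface: 1 2 3 4 5 8 9 10.

no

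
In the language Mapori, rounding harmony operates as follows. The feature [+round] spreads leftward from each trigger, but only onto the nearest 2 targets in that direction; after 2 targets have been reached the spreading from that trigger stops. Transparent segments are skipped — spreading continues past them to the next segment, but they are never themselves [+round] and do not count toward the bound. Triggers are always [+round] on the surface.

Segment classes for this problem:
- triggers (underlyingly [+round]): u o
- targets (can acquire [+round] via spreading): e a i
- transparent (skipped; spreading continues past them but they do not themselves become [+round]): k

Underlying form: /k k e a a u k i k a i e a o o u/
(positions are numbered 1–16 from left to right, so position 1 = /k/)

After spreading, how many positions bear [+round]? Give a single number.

8

From /u/ at 6 leftward: 5 /a/ → [+round]; 4 /a/ → [+round]; bound reached.
From /o/ at 14 leftward: 13 /a/ → [+round]; 12 /e/ → [+round]; bound reached.
From /o/ at 15 leftward: 14 /o/ is itself a trigger — this domain ends here.
From /u/ at 16 leftward: 15 /o/ is itself a trigger — this domain ends here.
Targets with no active source: positions 3 8 10 11 stay [-round].
[+round] positions on the surface: 4 5 6 12 13 14 15 16.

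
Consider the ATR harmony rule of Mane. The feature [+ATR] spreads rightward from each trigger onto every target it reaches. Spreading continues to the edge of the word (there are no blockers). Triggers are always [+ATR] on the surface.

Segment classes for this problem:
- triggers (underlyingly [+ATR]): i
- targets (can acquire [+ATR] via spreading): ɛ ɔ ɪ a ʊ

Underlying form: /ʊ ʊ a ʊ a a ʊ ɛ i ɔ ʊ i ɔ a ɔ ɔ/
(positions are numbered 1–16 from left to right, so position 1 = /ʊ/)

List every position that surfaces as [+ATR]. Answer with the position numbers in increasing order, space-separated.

From /i/ at 9 rightward: 10 /ɔ/ → [+ATR]; 11 /ʊ/ → [+ATR]; 12 /i/ is itself a trigger — this domain ends here.
From /i/ at 12 rightward: 13 /ɔ/ → [+ATR]; 14 /a/ → [+ATR]; 15 /ɔ/ → [+ATR]; 16 /ɔ/ → [+ATR]; word edge.
Targets with no active source: positions 1 2 3 4 5 6 7 8 stay [-ATR].

9 10 11 12 13 14 15 16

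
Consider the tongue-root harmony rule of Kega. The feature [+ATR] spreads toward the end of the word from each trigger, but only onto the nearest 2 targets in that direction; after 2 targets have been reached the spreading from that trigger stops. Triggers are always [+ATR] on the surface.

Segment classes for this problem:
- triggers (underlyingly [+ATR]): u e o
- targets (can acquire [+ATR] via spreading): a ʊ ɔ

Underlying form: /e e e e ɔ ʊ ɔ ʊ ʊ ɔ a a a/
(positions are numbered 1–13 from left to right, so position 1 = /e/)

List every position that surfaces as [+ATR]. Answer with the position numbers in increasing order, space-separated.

From /e/ at 1 rightward: 2 /e/ is itself a trigger — this domain ends here.
From /e/ at 2 rightward: 3 /e/ is itself a trigger — this domain ends here.
From /e/ at 3 rightward: 4 /e/ is itself a trigger — this domain ends here.
From /e/ at 4 rightward: 5 /ɔ/ → [+ATR]; 6 /ʊ/ → [+ATR]; bound reached.
Targets with no active source: positions 7 8 9 10 11 12 13 stay [-ATR].

1 2 3 4 5 6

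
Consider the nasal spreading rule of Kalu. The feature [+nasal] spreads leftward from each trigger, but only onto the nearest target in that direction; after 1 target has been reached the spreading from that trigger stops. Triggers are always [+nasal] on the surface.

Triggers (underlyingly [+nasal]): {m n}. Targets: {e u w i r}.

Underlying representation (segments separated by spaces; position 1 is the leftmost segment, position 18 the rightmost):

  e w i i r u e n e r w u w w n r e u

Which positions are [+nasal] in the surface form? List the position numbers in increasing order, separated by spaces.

From /n/ at 8 leftward: 7 /e/ → [+nasal]; bound reached.
From /n/ at 15 leftward: 14 /w/ → [+nasal]; bound reached.
Targets with no active source: positions 1 2 3 4 5 6 9 10 11 12 13 16 17 18 stay [-nasal].

7 8 14 15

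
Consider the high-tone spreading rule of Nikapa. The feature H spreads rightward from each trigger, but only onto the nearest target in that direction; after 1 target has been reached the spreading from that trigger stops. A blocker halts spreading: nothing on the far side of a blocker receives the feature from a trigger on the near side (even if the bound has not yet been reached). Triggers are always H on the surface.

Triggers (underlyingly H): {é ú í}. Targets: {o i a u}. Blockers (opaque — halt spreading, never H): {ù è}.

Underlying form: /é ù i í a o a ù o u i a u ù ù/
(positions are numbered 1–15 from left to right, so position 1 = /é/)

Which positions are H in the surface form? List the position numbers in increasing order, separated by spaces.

1 4 5

From /é/ at 1 rightward: 2 /ù/ blocks.
From /í/ at 4 rightward: 5 /a/ → H; bound reached.
Targets with no active source: positions 3 6 7 9 10 11 12 13 stay [-high tone].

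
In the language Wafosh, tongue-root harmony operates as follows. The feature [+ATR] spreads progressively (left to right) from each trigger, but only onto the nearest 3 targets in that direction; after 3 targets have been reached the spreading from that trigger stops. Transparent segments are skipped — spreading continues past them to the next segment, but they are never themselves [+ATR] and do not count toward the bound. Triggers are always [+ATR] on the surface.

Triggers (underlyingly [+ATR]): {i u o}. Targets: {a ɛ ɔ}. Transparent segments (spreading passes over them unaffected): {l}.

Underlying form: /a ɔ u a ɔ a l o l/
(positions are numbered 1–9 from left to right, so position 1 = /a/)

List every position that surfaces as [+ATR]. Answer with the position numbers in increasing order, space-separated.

3 4 5 6 8

From /u/ at 3 rightward: 4 /a/ → [+ATR]; 5 /ɔ/ → [+ATR]; 6 /a/ → [+ATR]; bound reached.
From /o/ at 8 rightward: 9 /l/ transparent; word edge.
Targets with no active source: positions 1 2 stay [-ATR].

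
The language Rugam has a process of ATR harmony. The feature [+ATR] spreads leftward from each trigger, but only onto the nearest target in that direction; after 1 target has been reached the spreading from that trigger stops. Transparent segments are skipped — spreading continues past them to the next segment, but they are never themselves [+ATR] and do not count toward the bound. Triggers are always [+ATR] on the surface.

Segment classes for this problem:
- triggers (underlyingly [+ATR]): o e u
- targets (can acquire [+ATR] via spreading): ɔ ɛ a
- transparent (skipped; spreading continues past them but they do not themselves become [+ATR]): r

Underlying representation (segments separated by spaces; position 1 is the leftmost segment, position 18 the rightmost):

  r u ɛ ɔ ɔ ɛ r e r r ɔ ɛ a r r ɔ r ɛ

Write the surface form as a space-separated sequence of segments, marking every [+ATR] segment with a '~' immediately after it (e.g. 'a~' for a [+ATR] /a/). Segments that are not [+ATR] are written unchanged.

From /u/ at 2 leftward: 1 /r/ transparent; word edge.
From /e/ at 8 leftward: 7 /r/ transparent; 6 /ɛ/ → [+ATR]; bound reached.
Targets with no active source: positions 3 4 5 11 12 13 16 18 stay [-ATR].
[+ATR] positions on the surface: 2 6 8.

r u~ ɛ ɔ ɔ ɛ~ r e~ r r ɔ ɛ a r r ɔ r ɛ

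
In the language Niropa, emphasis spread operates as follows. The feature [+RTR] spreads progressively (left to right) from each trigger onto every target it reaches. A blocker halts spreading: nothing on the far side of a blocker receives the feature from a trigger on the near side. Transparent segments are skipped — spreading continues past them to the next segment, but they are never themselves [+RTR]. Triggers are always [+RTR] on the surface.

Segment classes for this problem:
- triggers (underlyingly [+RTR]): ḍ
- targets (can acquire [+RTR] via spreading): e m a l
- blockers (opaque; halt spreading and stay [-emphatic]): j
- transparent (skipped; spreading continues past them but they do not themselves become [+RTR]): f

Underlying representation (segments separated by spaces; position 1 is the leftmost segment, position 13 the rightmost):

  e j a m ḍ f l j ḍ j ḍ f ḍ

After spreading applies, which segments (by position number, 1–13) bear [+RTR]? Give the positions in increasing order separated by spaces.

5 7 9 11 13

From /ḍ/ at 5 rightward: 6 /f/ transparent; 7 /l/ → [+RTR]; 8 /j/ blocks.
From /ḍ/ at 9 rightward: 10 /j/ blocks.
From /ḍ/ at 11 rightward: 12 /f/ transparent; 13 /ḍ/ is itself a trigger — this domain ends here.
From /ḍ/ at 13 rightward: word edge.
Targets with no active source: positions 1 3 4 stay [-emphatic].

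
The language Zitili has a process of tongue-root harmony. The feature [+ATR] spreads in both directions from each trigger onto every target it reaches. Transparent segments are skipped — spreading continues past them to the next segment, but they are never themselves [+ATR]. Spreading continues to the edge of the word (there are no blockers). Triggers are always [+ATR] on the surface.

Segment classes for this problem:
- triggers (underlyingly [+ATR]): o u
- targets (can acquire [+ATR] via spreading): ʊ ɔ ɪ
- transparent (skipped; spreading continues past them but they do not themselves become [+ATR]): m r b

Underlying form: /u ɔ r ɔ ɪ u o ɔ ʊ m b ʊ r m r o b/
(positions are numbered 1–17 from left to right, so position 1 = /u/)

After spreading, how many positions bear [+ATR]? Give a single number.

10

From /u/ at 1 rightward: 2 /ɔ/ → [+ATR]; 3 /r/ transparent; 4 /ɔ/ → [+ATR]; 5 /ɪ/ → [+ATR]; 6 /u/ is itself a trigger — this domain ends here.
From /u/ at 1 leftward: word edge.
From /u/ at 6 rightward: 7 /o/ is itself a trigger — this domain ends here.
From /u/ at 6 leftward: 5 /ɪ/ → [+ATR]; 4 /ɔ/ → [+ATR]; 3 /r/ transparent; 2 /ɔ/ → [+ATR]; 1 /u/ is itself a trigger — this domain ends here.
From /o/ at 7 rightward: 8 /ɔ/ → [+ATR]; 9 /ʊ/ → [+ATR]; 10 /m/ transparent; 11 /b/ transparent; 12 /ʊ/ → [+ATR]; 13 /r/ transparent; 14 /m/ transparent; 15 /r/ transparent; 16 /o/ is itself a trigger — this domain ends here.
From /o/ at 7 leftward: 6 /u/ is itself a trigger — this domain ends here.
From /o/ at 16 rightward: 17 /b/ transparent; word edge.
From /o/ at 16 leftward: 15 /r/ transparent; 14 /m/ transparent; 13 /r/ transparent; 12 /ʊ/ → [+ATR]; 11 /b/ transparent; 10 /m/ transparent; 9 /ʊ/ → [+ATR]; 8 /ɔ/ → [+ATR]; 7 /o/ is itself a trigger — this domain ends here.
[+ATR] positions on the surface: 1 2 4 5 6 7 8 9 12 16.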